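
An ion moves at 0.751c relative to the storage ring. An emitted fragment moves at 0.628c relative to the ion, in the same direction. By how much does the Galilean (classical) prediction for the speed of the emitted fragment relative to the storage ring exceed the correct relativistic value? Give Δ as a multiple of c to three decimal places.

Δ = 0.442c

Galilean: u_cl = 0.628 + 0.751 = 1.3790.
Relativistic: u_rel = (0.628 + 0.751) / (1 + 0.628·0.751) = 1.3790/1.4716 = 0.9371.
Δ = 1.3790 − 0.9371 = 0.4419.
(The classical prediction exceeds c; the relativistic result does not.)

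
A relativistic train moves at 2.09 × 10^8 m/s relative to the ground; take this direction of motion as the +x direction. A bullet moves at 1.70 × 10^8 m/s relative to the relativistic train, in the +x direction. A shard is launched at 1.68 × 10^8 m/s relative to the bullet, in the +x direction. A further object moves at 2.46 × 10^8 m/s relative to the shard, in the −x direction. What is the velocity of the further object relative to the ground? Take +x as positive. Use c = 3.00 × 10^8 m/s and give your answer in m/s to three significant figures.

+2.26 × 10^8 m/s

Apply u = (u' + v)/(1 + u'v/c²) successively, working outward toward the ground.
(Dividing each given speed by c = 3.00 × 10^8 m/s to work in units of c.)
Start: velocity of the relativistic train relative to the ground = 0.6967c.
Compose with the bullet (u' = 0.567 in the relativistic train frame): u_1 = (0.567 + 0.697) / (1 + 0.567·0.697) = 1.2633/1.3948 = 0.9058.
Compose with the shard (u' = 0.560 in the bullet frame): u_2 = (0.560 + 0.906) / (1 + 0.560·0.906) = 1.4658/1.5072 = 0.9725.
Compose with the further object (u' = -0.820 in the shard frame): u_3 = (-0.820 + 0.972) / (1 + (-0.820)·0.972) = 0.1525/0.2026 = 0.7528.
So u = 0.7528 × 3.00 × 10^8 m/s.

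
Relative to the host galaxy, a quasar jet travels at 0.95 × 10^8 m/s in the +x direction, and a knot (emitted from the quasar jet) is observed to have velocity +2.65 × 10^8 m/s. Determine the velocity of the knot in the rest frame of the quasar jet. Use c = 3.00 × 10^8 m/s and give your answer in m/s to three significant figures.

v = 0.317c, u = 0.883c.
Invert the composition law: u' = (u − v)/(1 − uv/c²).
u' = (0.883 − 0.317) / (1 − (0.883)(0.317)) = 0.5667/0.7203 = 0.7867.
u' = 0.7867 × 3.00 × 10^8 m/s.

+2.36 × 10^8 m/s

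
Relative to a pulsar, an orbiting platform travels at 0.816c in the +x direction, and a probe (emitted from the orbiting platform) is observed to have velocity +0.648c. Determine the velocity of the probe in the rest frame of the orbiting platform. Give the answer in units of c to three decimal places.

Invert the composition law: u' = (u − v)/(1 − uv/c²).
u' = (0.648 − 0.816) / (1 − (0.648)(0.816)) = -0.1680/0.4712 = -0.3565.

-0.357c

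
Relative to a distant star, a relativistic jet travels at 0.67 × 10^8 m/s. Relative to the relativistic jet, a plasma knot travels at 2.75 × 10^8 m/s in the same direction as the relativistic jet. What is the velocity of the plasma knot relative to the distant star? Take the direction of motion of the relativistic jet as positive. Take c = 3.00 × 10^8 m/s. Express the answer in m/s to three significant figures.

2.84 × 10^8 m/s

In units of c (dividing by 3.00 × 10^8 m/s): v = 0.223, u' = 0.917.
u = (u' + v)/(1 + u'v/c²):
u = (0.917 + 0.223) / (1 + 0.917·0.223) = 1.1400/1.2047 = 0.9463
(Galilean addition would give +1.140c, exceeding c.)
Converting back: u = 0.9463 × 3.00 × 10^8 m/s.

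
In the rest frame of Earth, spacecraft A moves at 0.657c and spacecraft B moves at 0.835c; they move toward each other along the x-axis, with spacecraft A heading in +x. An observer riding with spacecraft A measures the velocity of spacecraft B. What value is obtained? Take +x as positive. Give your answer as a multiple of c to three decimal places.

β_A = 0.657, β_B = -0.835.
Transform to A's frame with the inverse velocity-addition law: u' = (u − v)/(1 − uv/c²), taking u = β_B and v = β_A.
u' = (-0.835 − 0.657) / (1 − (0.657)(-0.835)) = -1.4920/1.5486 = -0.9635.

-0.963c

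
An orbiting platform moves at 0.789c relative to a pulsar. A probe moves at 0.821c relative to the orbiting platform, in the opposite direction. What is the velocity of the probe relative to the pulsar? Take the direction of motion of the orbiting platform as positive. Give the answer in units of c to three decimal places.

With v = 0.789 and u' = -0.821 (in units of c),
u = (u' + v)/(1 + u'v/c²):
u = (-0.821 + 0.789) / (1 + (-0.821)·0.789) = -0.0320/0.3522 = -0.0908
(Galilean addition would give -0.032c.)

-0.091c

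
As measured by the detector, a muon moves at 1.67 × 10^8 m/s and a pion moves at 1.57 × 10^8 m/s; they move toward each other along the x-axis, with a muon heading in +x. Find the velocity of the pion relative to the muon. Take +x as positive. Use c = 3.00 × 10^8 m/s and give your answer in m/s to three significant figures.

β_A = 0.557, β_B = -0.523 (dividing each by c = 3.00 × 10^8 m/s).
Transform to A's frame with the inverse velocity-addition law: u' = (u − v)/(1 − uv/c²), taking u = β_B and v = β_A.
u' = (-0.523 − 0.557) / (1 − (0.557)(-0.523)) = -1.0800/1.2913 = -0.8364.
u' = -0.8364 × 3.00 × 10^8 m/s.

-2.51 × 10^8 m/s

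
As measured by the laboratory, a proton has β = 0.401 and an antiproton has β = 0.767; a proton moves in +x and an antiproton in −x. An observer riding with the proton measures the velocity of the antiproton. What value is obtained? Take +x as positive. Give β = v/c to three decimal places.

β_A = 0.401, β_B = -0.767.
Transform to A's frame with the inverse velocity-addition law: u' = (u − v)/(1 − uv/c²), taking u = β_B and v = β_A.
u' = (-0.767 − 0.401) / (1 − (0.401)(-0.767)) = -1.1680/1.3076 = -0.8933.

β = -0.893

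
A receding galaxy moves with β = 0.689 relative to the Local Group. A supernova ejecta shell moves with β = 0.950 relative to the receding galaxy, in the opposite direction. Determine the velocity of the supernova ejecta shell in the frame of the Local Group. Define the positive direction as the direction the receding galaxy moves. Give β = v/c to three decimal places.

β = -0.756

With v = 0.689 and u' = -0.950 (in units of c),
u = (u' + v)/(1 + u'v/c²):
u = (-0.950 + 0.689) / (1 + (-0.950)·0.689) = -0.2610/0.3454 = -0.7555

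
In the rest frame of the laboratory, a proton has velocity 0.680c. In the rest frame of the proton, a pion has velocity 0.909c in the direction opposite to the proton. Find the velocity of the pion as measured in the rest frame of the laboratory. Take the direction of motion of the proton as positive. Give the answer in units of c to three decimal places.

With v = 0.680 and u' = -0.909 (in units of c),
u = (u' + v)/(1 + u'v/c²):
u = (-0.909 + 0.680) / (1 + (-0.909)·0.680) = -0.2290/0.3819 = -0.5997
(Galilean addition would give -0.229c.)

-0.600c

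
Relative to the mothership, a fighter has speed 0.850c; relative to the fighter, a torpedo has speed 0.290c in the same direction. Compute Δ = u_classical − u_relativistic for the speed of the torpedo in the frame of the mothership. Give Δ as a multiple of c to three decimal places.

Δ = 0.225c

Galilean: u_cl = 0.290 + 0.850 = 1.1400.
Relativistic: u_rel = (0.290 + 0.850) / (1 + 0.290·0.850) = 1.1400/1.2465 = 0.9146.
Δ = 1.1400 − 0.9146 = 0.2254.
(The classical prediction exceeds c; the relativistic result does not.)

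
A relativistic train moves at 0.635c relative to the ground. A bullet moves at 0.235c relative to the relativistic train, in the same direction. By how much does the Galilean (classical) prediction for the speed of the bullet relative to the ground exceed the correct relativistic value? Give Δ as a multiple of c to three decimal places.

Δ = 0.113c

Galilean: u_cl = 0.235 + 0.635 = 0.8700.
Relativistic: u_rel = (0.235 + 0.635) / (1 + 0.235·0.635) = 0.8700/1.1492 = 0.7570.
Δ = 0.8700 − 0.7570 = 0.1130.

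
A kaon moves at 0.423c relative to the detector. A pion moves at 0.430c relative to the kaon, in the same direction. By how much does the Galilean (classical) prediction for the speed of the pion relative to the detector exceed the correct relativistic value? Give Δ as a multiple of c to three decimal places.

Galilean: u_cl = 0.430 + 0.423 = 0.8530.
Relativistic: u_rel = (0.430 + 0.423) / (1 + 0.430·0.423) = 0.8530/1.1819 = 0.7217.
Δ = 0.8530 − 0.7217 = 0.1313.

Δ = 0.131c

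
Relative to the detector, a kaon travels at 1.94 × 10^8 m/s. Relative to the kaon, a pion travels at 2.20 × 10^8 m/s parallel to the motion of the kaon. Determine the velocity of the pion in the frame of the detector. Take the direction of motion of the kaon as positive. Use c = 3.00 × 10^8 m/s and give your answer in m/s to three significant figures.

2.81 × 10^8 m/s

In units of c (dividing by 3.00 × 10^8 m/s): v = 0.647, u' = 0.733.
u = (u' + v)/(1 + u'v/c²):
u = (0.733 + 0.647) / (1 + 0.733·0.647) = 1.3800/1.4742 = 0.9361
(Galilean addition would give +1.380c, exceeding c.)
Converting back: u = 0.9361 × 3.00 × 10^8 m/s.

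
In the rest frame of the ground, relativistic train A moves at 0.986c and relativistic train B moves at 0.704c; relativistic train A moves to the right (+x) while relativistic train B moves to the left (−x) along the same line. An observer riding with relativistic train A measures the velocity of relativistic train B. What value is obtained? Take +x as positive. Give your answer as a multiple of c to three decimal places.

β_A = 0.986, β_B = -0.704.
Transform to A's frame with the inverse velocity-addition law: u' = (u − v)/(1 − uv/c²), taking u = β_B and v = β_A.
u' = (-0.704 − 0.986) / (1 − (0.986)(-0.704)) = -1.6900/1.6941 = -0.9976.

-0.998c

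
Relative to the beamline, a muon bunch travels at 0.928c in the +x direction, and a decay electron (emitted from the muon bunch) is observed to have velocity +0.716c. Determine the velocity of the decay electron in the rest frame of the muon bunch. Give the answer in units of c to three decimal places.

-0.632c

Invert the composition law: u' = (u − v)/(1 − uv/c²).
u' = (0.716 − 0.928) / (1 − (0.716)(0.928)) = -0.2120/0.3356 = -0.6318.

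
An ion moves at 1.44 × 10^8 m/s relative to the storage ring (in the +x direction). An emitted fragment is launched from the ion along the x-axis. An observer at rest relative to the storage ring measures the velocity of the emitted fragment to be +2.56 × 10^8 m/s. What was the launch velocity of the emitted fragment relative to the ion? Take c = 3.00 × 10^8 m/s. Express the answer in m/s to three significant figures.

v = 0.480c, u = 0.853c.
Invert the composition law: u' = (u − v)/(1 − uv/c²).
u' = (0.853 − 0.480) / (1 − (0.853)(0.480)) = 0.3733/0.5904 = 0.6323.
u' = 0.6323 × 3.00 × 10^8 m/s.

+1.90 × 10^8 m/s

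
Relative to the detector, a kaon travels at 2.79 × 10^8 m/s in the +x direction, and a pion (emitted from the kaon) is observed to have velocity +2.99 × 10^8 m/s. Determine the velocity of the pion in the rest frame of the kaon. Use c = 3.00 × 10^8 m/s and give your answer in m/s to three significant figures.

v = 0.930c, u = 0.997c.
Invert the composition law: u' = (u − v)/(1 − uv/c²).
u' = (0.997 − 0.930) / (1 − (0.997)(0.930)) = 0.0667/0.0731 = 0.9120.
u' = 0.9120 × 3.00 × 10^8 m/s.

+2.74 × 10^8 m/s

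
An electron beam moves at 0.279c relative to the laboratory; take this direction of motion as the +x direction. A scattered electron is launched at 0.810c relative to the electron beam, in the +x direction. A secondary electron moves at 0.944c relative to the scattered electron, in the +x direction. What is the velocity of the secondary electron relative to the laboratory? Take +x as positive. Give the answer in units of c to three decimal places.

0.997c

Apply u = (u' + v)/(1 + u'v/c²) successively, working outward toward the laboratory.
Start: velocity of the electron beam relative to the laboratory = 0.2790c.
Compose with the scattered electron (u' = 0.810 in the electron beam frame): u_1 = (0.810 + 0.279) / (1 + 0.810·0.279) = 1.0890/1.2260 = 0.8883.
Compose with the secondary electron (u' = 0.944 in the scattered electron frame): u_2 = (0.944 + 0.888) / (1 + 0.944·0.888) = 1.8323/1.8385 = 0.9966.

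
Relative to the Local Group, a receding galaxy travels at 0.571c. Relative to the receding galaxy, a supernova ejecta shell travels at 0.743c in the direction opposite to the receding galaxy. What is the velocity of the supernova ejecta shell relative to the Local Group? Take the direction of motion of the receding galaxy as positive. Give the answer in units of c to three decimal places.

-0.299c

With v = 0.571 and u' = -0.743 (in units of c),
u = (u' + v)/(1 + u'v/c²):
u = (-0.743 + 0.571) / (1 + (-0.743)·0.571) = -0.1720/0.5757 = -0.2987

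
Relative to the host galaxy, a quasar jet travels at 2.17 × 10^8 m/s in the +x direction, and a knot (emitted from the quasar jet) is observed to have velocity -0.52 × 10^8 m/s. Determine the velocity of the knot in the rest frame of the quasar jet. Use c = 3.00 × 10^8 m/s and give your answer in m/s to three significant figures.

-2.39 × 10^8 m/s

v = 0.723c, u = -0.173c.
Invert the composition law: u' = (u − v)/(1 − uv/c²).
u' = (-0.173 − 0.723) / (1 − (-0.173)(0.723)) = -0.8967/1.1254 = -0.7968.
u' = -0.7968 × 3.00 × 10^8 m/s.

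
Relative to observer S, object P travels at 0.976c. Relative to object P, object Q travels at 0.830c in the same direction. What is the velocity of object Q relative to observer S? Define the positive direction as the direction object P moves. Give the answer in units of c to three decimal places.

With v = 0.976 and u' = 0.830 (in units of c),
u = (u' + v)/(1 + u'v/c²):
u = (0.830 + 0.976) / (1 + 0.830·0.976) = 1.8060/1.8101 = 0.9977
(Galilean addition would give +1.806c, exceeding c.)

0.998c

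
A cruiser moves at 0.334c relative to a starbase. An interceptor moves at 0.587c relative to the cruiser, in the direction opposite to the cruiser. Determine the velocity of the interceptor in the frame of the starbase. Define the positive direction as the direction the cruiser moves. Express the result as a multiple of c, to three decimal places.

-0.315c

With v = 0.334 and u' = -0.587 (in units of c),
u = (u' + v)/(1 + u'v/c²):
u = (-0.587 + 0.334) / (1 + (-0.587)·0.334) = -0.2530/0.8039 = -0.3147
(Galilean addition would give -0.253c.)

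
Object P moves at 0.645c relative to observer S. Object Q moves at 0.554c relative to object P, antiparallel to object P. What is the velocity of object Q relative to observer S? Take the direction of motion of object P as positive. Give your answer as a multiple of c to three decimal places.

+0.142c

With v = 0.645 and u' = -0.554 (in units of c),
u = (u' + v)/(1 + u'v/c²):
u = (-0.554 + 0.645) / (1 + (-0.554)·0.645) = 0.0910/0.6427 = 0.1416
(Galilean addition would give +0.091c.)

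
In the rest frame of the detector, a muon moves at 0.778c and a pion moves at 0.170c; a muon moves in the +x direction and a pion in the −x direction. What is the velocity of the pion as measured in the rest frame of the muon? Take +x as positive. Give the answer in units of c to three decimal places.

-0.837c

β_A = 0.778, β_B = -0.170.
Transform to A's frame with the inverse velocity-addition law: u' = (u − v)/(1 − uv/c²), taking u = β_B and v = β_A.
u' = (-0.170 − 0.778) / (1 − (0.778)(-0.170)) = -0.9480/1.1323 = -0.8373.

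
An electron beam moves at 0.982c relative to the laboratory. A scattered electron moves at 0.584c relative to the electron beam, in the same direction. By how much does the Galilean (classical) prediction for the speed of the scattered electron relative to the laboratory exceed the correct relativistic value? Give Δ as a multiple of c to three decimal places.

Δ = 0.571c

Galilean: u_cl = 0.584 + 0.982 = 1.5660.
Relativistic: u_rel = (0.584 + 0.982) / (1 + 0.584·0.982) = 1.5660/1.5735 = 0.9952.
Δ = 1.5660 − 0.9952 = 0.5708.
(The classical prediction exceeds c; the relativistic result does not.)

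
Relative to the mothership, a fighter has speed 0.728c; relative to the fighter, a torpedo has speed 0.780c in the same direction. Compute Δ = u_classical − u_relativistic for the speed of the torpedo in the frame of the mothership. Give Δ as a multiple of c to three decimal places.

Galilean: u_cl = 0.780 + 0.728 = 1.5080.
Relativistic: u_rel = (0.780 + 0.728) / (1 + 0.780·0.728) = 1.5080/1.5678 = 0.9618.
Δ = 1.5080 − 0.9618 = 0.5462.
(The classical prediction exceeds c; the relativistic result does not.)

Δ = 0.546c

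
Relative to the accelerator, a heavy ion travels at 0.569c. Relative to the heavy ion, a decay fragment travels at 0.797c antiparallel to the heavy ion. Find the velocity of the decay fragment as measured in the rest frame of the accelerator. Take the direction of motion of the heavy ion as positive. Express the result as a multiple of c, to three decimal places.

-0.417c

With v = 0.569 and u' = -0.797 (in units of c),
u = (u' + v)/(1 + u'v/c²):
u = (-0.797 + 0.569) / (1 + (-0.797)·0.569) = -0.2280/0.5465 = -0.4172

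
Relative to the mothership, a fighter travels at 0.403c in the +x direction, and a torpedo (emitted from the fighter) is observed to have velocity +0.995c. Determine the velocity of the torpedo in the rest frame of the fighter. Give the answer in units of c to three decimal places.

+0.988c

Invert the composition law: u' = (u − v)/(1 − uv/c²).
u' = (0.995 − 0.403) / (1 − (0.995)(0.403)) = 0.5920/0.5990 = 0.9883.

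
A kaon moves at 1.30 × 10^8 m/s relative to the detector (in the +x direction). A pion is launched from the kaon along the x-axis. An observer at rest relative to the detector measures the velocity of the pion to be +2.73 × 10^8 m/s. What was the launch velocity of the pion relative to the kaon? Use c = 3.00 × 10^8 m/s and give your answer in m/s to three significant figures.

+2.36 × 10^8 m/s

v = 0.433c, u = 0.910c.
Invert the composition law: u' = (u − v)/(1 − uv/c²).
u' = (0.910 − 0.433) / (1 − (0.910)(0.433)) = 0.4767/0.6057 = 0.7870.
u' = 0.7870 × 3.00 × 10^8 m/s.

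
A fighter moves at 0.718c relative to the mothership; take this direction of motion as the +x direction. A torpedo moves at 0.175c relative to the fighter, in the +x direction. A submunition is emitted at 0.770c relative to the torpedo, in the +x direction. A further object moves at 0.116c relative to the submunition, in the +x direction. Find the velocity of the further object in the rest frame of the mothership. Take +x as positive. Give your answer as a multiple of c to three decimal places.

0.977c

Apply u = (u' + v)/(1 + u'v/c²) successively, working outward toward the mothership.
Start: velocity of the fighter relative to the mothership = 0.7180c.
Compose with the torpedo (u' = 0.175 in the fighter frame): u_1 = (0.175 + 0.718) / (1 + 0.175·0.718) = 0.8930/1.1257 = 0.7933.
Compose with the submunition (u' = 0.770 in the torpedo frame): u_2 = (0.770 + 0.793) / (1 + 0.770·0.793) = 1.5633/1.6109 = 0.9705.
Compose with the further object (u' = 0.116 in the submunition frame): u_3 = (0.116 + 0.970) / (1 + 0.116·0.970) = 1.0865/1.1126 = 0.9766.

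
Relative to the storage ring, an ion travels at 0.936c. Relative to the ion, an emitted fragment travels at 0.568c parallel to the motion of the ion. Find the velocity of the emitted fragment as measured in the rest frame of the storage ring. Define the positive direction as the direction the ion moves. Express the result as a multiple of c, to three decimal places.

0.982c

With v = 0.936 and u' = 0.568 (in units of c),
u = (u' + v)/(1 + u'v/c²):
u = (0.568 + 0.936) / (1 + 0.568·0.936) = 1.5040/1.5316 = 0.9819
(Galilean addition would give +1.504c, exceeding c.)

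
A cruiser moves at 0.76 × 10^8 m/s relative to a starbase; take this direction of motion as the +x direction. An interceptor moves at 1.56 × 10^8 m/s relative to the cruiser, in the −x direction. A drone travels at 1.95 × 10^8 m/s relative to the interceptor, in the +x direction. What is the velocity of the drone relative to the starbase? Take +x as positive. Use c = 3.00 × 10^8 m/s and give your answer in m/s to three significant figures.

+1.29 × 10^8 m/s

Apply u = (u' + v)/(1 + u'v/c²) successively, working outward toward the starbase.
(Dividing each given speed by c = 3.00 × 10^8 m/s to work in units of c.)
Start: velocity of the cruiser relative to the starbase = 0.2533c.
Compose with the interceptor (u' = -0.520 in the cruiser frame): u_1 = (-0.520 + 0.253) / (1 + (-0.520)·0.253) = -0.2667/0.8683 = -0.3071.
Compose with the drone (u' = 0.650 in the interceptor frame): u_2 = (0.650 + (-0.307)) / (1 + 0.650·(-0.307)) = 0.3429/0.8004 = 0.4284.
So u = 0.4284 × 3.00 × 10^8 m/s.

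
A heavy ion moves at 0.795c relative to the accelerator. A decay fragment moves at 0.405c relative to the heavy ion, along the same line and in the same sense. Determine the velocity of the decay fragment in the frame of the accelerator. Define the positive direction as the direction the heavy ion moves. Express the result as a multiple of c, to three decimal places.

With v = 0.795 and u' = 0.405 (in units of c),
u = (u' + v)/(1 + u'v/c²):
u = (0.405 + 0.795) / (1 + 0.405·0.795) = 1.2000/1.3220 = 0.9077

0.908c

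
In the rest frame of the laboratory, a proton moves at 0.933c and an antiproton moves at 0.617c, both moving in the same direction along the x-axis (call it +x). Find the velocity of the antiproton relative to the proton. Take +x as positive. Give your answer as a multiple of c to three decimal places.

β_A = 0.933, β_B = 0.617.
Transform to A's frame with the inverse velocity-addition law: u' = (u − v)/(1 − uv/c²), taking u = β_B and v = β_A.
u' = (0.617 − 0.933) / (1 − (0.933)(0.617)) = -0.3160/0.4243 = -0.7447.

-0.745c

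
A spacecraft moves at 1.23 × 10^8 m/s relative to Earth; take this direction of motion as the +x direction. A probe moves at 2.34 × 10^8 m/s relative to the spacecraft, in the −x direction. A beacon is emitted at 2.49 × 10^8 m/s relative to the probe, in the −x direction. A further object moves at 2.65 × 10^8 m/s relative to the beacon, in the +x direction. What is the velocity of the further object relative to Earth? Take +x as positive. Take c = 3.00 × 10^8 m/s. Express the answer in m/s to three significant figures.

Apply u = (u' + v)/(1 + u'v/c²) successively, working outward toward Earth.
(Dividing each given speed by c = 3.00 × 10^8 m/s to work in units of c.)
Start: velocity of the spacecraft relative to Earth = 0.4100c.
Compose with the probe (u' = -0.780 in the spacecraft frame): u_1 = (-0.780 + 0.410) / (1 + (-0.780)·0.410) = -0.3700/0.6802 = -0.5440.
Compose with the beacon (u' = -0.830 in the probe frame): u_2 = (-0.830 + (-0.544)) / (1 + (-0.830)·(-0.544)) = -1.3740/1.4515 = -0.9466.
Compose with the further object (u' = 0.883 in the beacon frame): u_3 = (0.883 + (-0.947)) / (1 + 0.883·(-0.947)) = -0.0633/0.1638 = -0.3861.
So u = -0.3861 × 3.00 × 10^8 m/s.

-1.16 × 10^8 m/s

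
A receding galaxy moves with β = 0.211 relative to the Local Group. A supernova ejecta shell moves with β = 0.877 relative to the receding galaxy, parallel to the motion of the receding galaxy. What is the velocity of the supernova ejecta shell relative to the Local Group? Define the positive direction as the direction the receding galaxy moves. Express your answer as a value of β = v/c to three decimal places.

β = 0.918

With v = 0.211 and u' = 0.877 (in units of c),
u = (u' + v)/(1 + u'v/c²):
u = (0.877 + 0.211) / (1 + 0.877·0.211) = 1.0880/1.1850 = 0.9181
(Galilean addition would give +1.088c, exceeding c.)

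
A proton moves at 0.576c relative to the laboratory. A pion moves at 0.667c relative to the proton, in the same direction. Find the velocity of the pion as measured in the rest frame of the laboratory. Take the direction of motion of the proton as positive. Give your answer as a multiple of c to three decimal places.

With v = 0.576 and u' = 0.667 (in units of c),
u = (u' + v)/(1 + u'v/c²):
u = (0.667 + 0.576) / (1 + 0.667·0.576) = 1.2430/1.3842 = 0.8980

0.898c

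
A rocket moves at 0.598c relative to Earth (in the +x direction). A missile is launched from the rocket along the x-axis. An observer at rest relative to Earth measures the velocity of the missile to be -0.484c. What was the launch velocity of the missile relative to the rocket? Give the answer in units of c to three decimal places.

-0.839c

Invert the composition law: u' = (u − v)/(1 − uv/c²).
u' = (-0.484 − 0.598) / (1 − (-0.484)(0.598)) = -1.0820/1.2894 = -0.8391.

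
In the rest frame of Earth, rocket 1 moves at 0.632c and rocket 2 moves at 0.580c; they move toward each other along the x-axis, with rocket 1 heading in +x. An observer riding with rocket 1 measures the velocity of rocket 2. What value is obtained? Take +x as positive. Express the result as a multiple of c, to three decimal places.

-0.887c

β_A = 0.632, β_B = -0.580.
Transform to A's frame with the inverse velocity-addition law: u' = (u − v)/(1 − uv/c²), taking u = β_B and v = β_A.
u' = (-0.580 − 0.632) / (1 − (0.632)(-0.580)) = -1.2120/1.3666 = -0.8869.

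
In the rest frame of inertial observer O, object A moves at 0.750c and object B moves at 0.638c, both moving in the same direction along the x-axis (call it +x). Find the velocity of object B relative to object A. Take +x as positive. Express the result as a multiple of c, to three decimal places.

β_A = 0.750, β_B = 0.638.
Transform to A's frame with the inverse velocity-addition law: u' = (u − v)/(1 − uv/c²), taking u = β_B and v = β_A.
u' = (0.638 − 0.750) / (1 − (0.750)(0.638)) = -0.1120/0.5215 = -0.2148.

-0.215c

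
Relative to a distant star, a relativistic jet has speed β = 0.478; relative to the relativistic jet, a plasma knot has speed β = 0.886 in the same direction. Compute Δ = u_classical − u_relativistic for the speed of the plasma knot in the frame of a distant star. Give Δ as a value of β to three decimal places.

Δ = 0.406

Galilean: u_cl = 0.886 + 0.478 = 1.3640.
Relativistic: u_rel = (0.886 + 0.478) / (1 + 0.886·0.478) = 1.3640/1.4235 = 0.9582.
Δ = 1.3640 − 0.9582 = 0.4058.
(The classical prediction exceeds c; the relativistic result does not.)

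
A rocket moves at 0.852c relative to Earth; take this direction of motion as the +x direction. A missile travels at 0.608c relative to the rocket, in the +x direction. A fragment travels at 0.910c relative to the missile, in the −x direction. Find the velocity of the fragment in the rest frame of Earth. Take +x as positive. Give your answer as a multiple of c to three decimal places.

Apply u = (u' + v)/(1 + u'v/c²) successively, working outward toward Earth.
Start: velocity of the rocket relative to Earth = 0.8520c.
Compose with the missile (u' = 0.608 in the rocket frame): u_1 = (0.608 + 0.852) / (1 + 0.608·0.852) = 1.4600/1.5180 = 0.9618.
Compose with the fragment (u' = -0.910 in the missile frame): u_2 = (-0.910 + 0.962) / (1 + (-0.910)·0.962) = 0.0518/0.1248 = 0.4150.

+0.415c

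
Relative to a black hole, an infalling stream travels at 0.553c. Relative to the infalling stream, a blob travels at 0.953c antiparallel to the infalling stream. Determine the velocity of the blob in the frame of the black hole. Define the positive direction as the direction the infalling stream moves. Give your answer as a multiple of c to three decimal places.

With v = 0.553 and u' = -0.953 (in units of c),
u = (u' + v)/(1 + u'v/c²):
u = (-0.953 + 0.553) / (1 + (-0.953)·0.553) = -0.4000/0.4730 = -0.8457
(Galilean addition would give -0.400c.)

-0.846c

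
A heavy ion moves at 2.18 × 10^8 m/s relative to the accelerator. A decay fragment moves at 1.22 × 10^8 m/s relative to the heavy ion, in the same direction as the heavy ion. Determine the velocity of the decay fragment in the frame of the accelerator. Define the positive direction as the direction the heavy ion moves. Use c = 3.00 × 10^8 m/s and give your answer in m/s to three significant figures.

In units of c (dividing by 3.00 × 10^8 m/s): v = 0.727, u' = 0.407.
u = (u' + v)/(1 + u'v/c²):
u = (0.407 + 0.727) / (1 + 0.407·0.727) = 1.1333/1.2955 = 0.8748
Converting back: u = 0.8748 × 3.00 × 10^8 m/s.

2.62 × 10^8 m/s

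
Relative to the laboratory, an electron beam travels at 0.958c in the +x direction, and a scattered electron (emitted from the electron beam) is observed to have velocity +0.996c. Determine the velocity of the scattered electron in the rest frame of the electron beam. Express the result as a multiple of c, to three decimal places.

+0.829c

Invert the composition law: u' = (u − v)/(1 − uv/c²).
u' = (0.996 − 0.958) / (1 − (0.996)(0.958)) = 0.0380/0.0458 = 0.8291.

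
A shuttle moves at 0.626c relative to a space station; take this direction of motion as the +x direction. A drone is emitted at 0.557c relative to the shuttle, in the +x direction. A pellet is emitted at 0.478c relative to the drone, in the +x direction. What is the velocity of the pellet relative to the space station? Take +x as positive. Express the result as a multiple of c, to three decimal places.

Apply u = (u' + v)/(1 + u'v/c²) successively, working outward toward the space station.
Start: velocity of the shuttle relative to the space station = 0.6260c.
Compose with the drone (u' = 0.557 in the shuttle frame): u_1 = (0.557 + 0.626) / (1 + 0.557·0.626) = 1.1830/1.3487 = 0.8772.
Compose with the pellet (u' = 0.478 in the drone frame): u_2 = (0.478 + 0.877) / (1 + 0.478·0.877) = 1.3552/1.4193 = 0.9548.

0.955c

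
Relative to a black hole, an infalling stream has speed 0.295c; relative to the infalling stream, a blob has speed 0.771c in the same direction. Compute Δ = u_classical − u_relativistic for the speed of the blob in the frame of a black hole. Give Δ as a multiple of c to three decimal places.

Galilean: u_cl = 0.771 + 0.295 = 1.0660.
Relativistic: u_rel = (0.771 + 0.295) / (1 + 0.771·0.295) = 1.0660/1.2274 = 0.8685.
Δ = 1.0660 − 0.8685 = 0.1975.
(The classical prediction exceeds c; the relativistic result does not.)

Δ = 0.198c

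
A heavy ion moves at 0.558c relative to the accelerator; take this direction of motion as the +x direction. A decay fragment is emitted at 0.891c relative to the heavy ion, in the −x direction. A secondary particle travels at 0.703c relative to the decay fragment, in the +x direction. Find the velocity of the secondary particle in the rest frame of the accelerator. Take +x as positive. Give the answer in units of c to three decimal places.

Apply u = (u' + v)/(1 + u'v/c²) successively, working outward toward the accelerator.
Start: velocity of the heavy ion relative to the accelerator = 0.5580c.
Compose with the decay fragment (u' = -0.891 in the heavy ion frame): u_1 = (-0.891 + 0.558) / (1 + (-0.891)·0.558) = -0.3330/0.5028 = -0.6623.
Compose with the secondary particle (u' = 0.703 in the decay fragment frame): u_2 = (0.703 + (-0.662)) / (1 + 0.703·(-0.662)) = 0.0407/0.5344 = 0.0762.

+0.076c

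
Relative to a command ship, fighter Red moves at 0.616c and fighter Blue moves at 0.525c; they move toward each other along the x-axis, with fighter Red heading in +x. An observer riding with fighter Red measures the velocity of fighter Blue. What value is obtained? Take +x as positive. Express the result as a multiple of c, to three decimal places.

-0.862c

β_A = 0.616, β_B = -0.525.
Transform to A's frame with the inverse velocity-addition law: u' = (u − v)/(1 − uv/c²), taking u = β_B and v = β_A.
u' = (-0.525 − 0.616) / (1 − (0.616)(-0.525)) = -1.1410/1.3234 = -0.8622.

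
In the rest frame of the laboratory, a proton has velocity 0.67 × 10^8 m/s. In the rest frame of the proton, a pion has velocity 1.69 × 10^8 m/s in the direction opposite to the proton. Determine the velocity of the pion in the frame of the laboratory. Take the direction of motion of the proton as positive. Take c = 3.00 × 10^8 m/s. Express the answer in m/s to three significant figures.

In units of c (dividing by 3.00 × 10^8 m/s): v = 0.223, u' = -0.563.
u = (u' + v)/(1 + u'v/c²):
u = (-0.563 + 0.223) / (1 + (-0.563)·0.223) = -0.3400/0.8742 = -0.3889
Converting back: u = -0.3889 × 3.00 × 10^8 m/s.

-1.17 × 10^8 m/s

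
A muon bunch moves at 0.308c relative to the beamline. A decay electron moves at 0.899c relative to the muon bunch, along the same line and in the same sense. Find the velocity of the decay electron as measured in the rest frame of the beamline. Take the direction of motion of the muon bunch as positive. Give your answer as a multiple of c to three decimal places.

0.945c

With v = 0.308 and u' = 0.899 (in units of c),
u = (u' + v)/(1 + u'v/c²):
u = (0.899 + 0.308) / (1 + 0.899·0.308) = 1.2070/1.2769 = 0.9453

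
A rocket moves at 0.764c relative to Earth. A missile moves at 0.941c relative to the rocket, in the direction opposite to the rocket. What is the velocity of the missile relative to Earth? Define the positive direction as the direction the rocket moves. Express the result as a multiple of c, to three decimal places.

With v = 0.764 and u' = -0.941 (in units of c),
u = (u' + v)/(1 + u'v/c²):
u = (-0.941 + 0.764) / (1 + (-0.941)·0.764) = -0.1770/0.2811 = -0.6297

-0.630c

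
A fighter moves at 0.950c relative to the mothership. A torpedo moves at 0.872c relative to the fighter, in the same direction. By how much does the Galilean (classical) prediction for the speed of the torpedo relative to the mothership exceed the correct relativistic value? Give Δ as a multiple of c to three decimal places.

Galilean: u_cl = 0.872 + 0.950 = 1.8220.
Relativistic: u_rel = (0.872 + 0.950) / (1 + 0.872·0.950) = 1.8220/1.8284 = 0.9965.
Δ = 1.8220 − 0.9965 = 0.8255.
(The classical prediction exceeds c; the relativistic result does not.)

Δ = 0.826c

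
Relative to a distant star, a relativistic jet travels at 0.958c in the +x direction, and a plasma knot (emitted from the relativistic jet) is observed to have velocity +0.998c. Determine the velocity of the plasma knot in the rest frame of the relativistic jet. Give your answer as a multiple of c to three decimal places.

+0.911c

Invert the composition law: u' = (u − v)/(1 − uv/c²).
u' = (0.998 − 0.958) / (1 − (0.998)(0.958)) = 0.0400/0.0439 = 0.9108.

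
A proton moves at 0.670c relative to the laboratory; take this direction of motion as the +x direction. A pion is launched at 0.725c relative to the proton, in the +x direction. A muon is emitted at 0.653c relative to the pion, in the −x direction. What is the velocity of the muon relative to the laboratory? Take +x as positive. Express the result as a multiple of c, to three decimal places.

Apply u = (u' + v)/(1 + u'v/c²) successively, working outward toward the laboratory.
Start: velocity of the proton relative to the laboratory = 0.6700c.
Compose with the pion (u' = 0.725 in the proton frame): u_1 = (0.725 + 0.670) / (1 + 0.725·0.670) = 1.3950/1.4857 = 0.9389.
Compose with the muon (u' = -0.653 in the pion frame): u_2 = (-0.653 + 0.939) / (1 + (-0.653)·0.939) = 0.2859/0.3869 = 0.7390.

+0.739c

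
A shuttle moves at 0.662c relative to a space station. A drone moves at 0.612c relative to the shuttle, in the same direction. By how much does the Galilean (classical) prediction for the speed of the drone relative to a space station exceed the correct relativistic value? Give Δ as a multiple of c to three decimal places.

Δ = 0.367c

Galilean: u_cl = 0.612 + 0.662 = 1.2740.
Relativistic: u_rel = (0.612 + 0.662) / (1 + 0.612·0.662) = 1.2740/1.4051 = 0.9067.
Δ = 1.2740 − 0.9067 = 0.3673.
(The classical prediction exceeds c; the relativistic result does not.)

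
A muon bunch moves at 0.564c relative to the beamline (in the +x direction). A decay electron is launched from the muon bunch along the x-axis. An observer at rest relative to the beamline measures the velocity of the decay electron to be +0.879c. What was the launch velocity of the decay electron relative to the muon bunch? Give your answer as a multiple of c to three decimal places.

+0.625c

Invert the composition law: u' = (u − v)/(1 − uv/c²).
u' = (0.879 − 0.564) / (1 − (0.879)(0.564)) = 0.3150/0.5042 = 0.6247.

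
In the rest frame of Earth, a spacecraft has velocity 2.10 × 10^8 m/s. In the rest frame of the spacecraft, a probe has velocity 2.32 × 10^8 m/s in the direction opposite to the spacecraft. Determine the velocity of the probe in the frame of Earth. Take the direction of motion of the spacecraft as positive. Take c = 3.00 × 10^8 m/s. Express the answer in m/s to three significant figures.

In units of c (dividing by 3.00 × 10^8 m/s): v = 0.700, u' = -0.773.
u = (u' + v)/(1 + u'v/c²):
u = (-0.773 + 0.700) / (1 + (-0.773)·0.700) = -0.0733/0.4587 = -0.1599
(Galilean addition would give -0.073c.)
Converting back: u = -0.1599 × 3.00 × 10^8 m/s.

-4.80 × 10^7 m/s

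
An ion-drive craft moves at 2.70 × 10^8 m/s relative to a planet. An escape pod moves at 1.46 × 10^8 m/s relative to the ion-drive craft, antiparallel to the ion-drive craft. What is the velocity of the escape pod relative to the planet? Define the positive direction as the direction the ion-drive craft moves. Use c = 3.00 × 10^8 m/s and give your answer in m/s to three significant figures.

+2.21 × 10^8 m/s

In units of c (dividing by 3.00 × 10^8 m/s): v = 0.900, u' = -0.487.
u = (u' + v)/(1 + u'v/c²):
u = (-0.487 + 0.900) / (1 + (-0.487)·0.900) = 0.4133/0.5620 = 0.7355
(Galilean addition would give +0.413c.)
Converting back: u = 0.7355 × 3.00 × 10^8 m/s.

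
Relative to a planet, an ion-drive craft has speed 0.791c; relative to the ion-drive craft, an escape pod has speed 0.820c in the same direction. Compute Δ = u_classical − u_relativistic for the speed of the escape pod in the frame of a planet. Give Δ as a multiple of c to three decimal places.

Galilean: u_cl = 0.820 + 0.791 = 1.6110.
Relativistic: u_rel = (0.820 + 0.791) / (1 + 0.820·0.791) = 1.6110/1.6486 = 0.9772.
Δ = 1.6110 − 0.9772 = 0.6338.
(The classical prediction exceeds c; the relativistic result does not.)

Δ = 0.634c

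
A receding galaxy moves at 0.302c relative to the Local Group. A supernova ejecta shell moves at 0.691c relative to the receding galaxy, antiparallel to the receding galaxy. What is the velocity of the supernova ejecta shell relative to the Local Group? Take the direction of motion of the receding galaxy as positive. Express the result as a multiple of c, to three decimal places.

With v = 0.302 and u' = -0.691 (in units of c),
u = (u' + v)/(1 + u'v/c²):
u = (-0.691 + 0.302) / (1 + (-0.691)·0.302) = -0.3890/0.7913 = -0.4916

-0.492c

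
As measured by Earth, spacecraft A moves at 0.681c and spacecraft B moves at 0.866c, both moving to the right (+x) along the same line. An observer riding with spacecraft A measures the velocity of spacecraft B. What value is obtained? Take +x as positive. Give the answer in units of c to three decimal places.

β_A = 0.681, β_B = 0.866.
Transform to A's frame with the inverse velocity-addition law: u' = (u − v)/(1 − uv/c²), taking u = β_B and v = β_A.
u' = (0.866 − 0.681) / (1 − (0.681)(0.866)) = 0.1850/0.4103 = 0.4509.

+0.451c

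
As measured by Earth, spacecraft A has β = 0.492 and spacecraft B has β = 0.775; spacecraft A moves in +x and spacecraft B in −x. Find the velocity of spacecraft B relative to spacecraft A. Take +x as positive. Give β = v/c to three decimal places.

β_A = 0.492, β_B = -0.775.
Transform to A's frame with the inverse velocity-addition law: u' = (u − v)/(1 − uv/c²), taking u = β_B and v = β_A.
u' = (-0.775 − 0.492) / (1 − (0.492)(-0.775)) = -1.2670/1.3813 = -0.9173.

β = -0.917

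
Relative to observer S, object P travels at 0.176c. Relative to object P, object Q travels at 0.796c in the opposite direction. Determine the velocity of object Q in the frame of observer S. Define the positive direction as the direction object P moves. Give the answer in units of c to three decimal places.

With v = 0.176 and u' = -0.796 (in units of c),
u = (u' + v)/(1 + u'v/c²):
u = (-0.796 + 0.176) / (1 + (-0.796)·0.176) = -0.6200/0.8599 = -0.7210

-0.721c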